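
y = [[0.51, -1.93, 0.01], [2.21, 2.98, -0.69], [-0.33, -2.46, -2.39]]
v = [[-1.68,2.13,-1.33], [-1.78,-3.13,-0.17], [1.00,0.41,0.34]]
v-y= [[-2.19, 4.06, -1.34],[-3.99, -6.11, 0.52],[1.33, 2.87, 2.73]]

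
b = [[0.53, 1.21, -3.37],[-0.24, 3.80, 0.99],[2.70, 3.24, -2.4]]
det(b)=33.200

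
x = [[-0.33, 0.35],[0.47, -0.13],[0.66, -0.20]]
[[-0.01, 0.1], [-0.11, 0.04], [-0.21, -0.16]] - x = [[0.32, -0.25], [-0.58, 0.17], [-0.87, 0.04]]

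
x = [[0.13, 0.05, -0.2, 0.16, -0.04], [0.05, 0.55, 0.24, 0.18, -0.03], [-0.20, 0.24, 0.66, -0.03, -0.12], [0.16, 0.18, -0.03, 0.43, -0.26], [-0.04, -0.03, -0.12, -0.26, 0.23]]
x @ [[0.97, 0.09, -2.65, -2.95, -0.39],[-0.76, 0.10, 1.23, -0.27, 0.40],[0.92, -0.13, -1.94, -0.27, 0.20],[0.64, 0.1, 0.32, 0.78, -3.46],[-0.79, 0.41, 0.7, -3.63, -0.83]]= [[0.04, 0.04, 0.13, -0.07, -0.59], [-0.01, 0.03, 0.12, -0.11, -0.35], [0.31, -0.13, -0.55, 0.76, 0.51], [0.47, -0.03, -0.19, 0.77, -1.27], [-0.47, 0.08, 0.38, -0.88, 0.69]]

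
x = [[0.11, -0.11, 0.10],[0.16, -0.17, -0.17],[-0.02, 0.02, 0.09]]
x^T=[[0.11, 0.16, -0.02], [-0.11, -0.17, 0.02], [0.10, -0.17, 0.09]]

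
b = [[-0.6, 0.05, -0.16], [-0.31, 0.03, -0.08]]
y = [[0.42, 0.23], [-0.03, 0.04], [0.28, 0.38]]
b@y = [[-0.30,  -0.20],[-0.15,  -0.10]]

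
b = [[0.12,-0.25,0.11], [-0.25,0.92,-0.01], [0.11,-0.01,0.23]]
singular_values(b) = [0.99, 0.27, 0.0]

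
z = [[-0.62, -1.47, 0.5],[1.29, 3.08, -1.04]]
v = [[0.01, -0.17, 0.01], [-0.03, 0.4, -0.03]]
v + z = [[-0.61, -1.64, 0.51],[1.26, 3.48, -1.07]]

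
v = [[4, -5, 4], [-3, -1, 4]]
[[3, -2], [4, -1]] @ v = [[18, -13, 4], [19, -19, 12]]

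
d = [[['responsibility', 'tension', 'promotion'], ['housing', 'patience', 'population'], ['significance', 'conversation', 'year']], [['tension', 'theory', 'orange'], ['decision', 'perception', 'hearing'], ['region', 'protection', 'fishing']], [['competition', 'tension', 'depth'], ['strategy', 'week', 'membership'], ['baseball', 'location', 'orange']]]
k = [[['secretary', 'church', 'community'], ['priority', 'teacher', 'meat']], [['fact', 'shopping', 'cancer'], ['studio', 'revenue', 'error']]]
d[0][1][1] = 'patience'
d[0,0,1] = 'tension'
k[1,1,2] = 'error'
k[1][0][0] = 'fact'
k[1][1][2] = 'error'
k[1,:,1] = ['shopping', 'revenue']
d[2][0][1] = 'tension'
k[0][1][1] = 'teacher'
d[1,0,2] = 'orange'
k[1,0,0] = 'fact'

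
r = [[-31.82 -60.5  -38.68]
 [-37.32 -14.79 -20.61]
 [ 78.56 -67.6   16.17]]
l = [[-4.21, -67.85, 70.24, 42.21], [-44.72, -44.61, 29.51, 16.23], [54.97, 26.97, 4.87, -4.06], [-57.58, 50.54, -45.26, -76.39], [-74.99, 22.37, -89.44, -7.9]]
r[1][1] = -14.79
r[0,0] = -31.82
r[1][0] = -37.32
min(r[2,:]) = -67.6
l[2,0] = 54.97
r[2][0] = 78.56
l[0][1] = -67.85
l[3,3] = -76.39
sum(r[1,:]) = -72.72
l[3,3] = -76.39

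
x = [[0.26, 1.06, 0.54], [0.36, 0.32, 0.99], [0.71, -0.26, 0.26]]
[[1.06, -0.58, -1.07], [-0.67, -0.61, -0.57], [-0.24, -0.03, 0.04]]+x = [[1.32, 0.48, -0.53], [-0.31, -0.29, 0.42], [0.47, -0.29, 0.3]]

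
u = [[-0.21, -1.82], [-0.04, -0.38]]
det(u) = 0.01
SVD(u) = [[-0.98, -0.2], [-0.2, 0.98]] @ diag([1.8714929895505839, 0.0037403292660374635]) @ [[0.11,0.99], [0.99,-0.11]]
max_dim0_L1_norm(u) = 2.2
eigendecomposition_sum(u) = [[-0.01,0.04], [0.0,-0.00]] + [[-0.2, -1.86], [-0.04, -0.38]]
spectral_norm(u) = 1.87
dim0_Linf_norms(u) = [0.21, 1.82]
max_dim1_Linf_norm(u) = 1.82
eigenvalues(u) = [-0.01, -0.58]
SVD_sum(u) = [[-0.21, -1.82], [-0.04, -0.38]] + [[-0.00, 0.0], [0.00, -0.0]]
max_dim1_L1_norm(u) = 2.03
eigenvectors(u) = [[0.99, 0.98], [-0.11, 0.2]]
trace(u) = -0.59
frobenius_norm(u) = 1.87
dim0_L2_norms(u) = [0.21, 1.86]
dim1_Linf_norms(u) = [1.82, 0.38]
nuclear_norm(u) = 1.88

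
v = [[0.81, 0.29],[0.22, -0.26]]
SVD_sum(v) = [[0.82, 0.24],[0.13, 0.04]] + [[-0.01, 0.05], [0.09, -0.30]]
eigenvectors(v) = [[0.98, -0.25], [0.19, 0.97]]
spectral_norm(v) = 0.87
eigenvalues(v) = [0.87, -0.32]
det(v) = -0.27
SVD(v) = [[-0.99,-0.16], [-0.16,0.99]] @ diag([0.8698818050690672, 0.31544515404390266]) @ [[-0.96,  -0.28], [0.28,  -0.96]]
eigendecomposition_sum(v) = [[0.83,0.21],[0.16,0.04]] + [[-0.02,0.08], [0.06,-0.3]]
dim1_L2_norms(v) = [0.86, 0.34]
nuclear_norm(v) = 1.19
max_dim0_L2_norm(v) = 0.84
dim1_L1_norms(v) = [1.1, 0.48]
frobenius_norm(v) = 0.93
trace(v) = 0.55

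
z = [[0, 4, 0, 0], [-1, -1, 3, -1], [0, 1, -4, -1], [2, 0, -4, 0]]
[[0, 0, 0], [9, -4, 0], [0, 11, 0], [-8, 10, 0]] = z @ [[-2, 1, 0], [0, 0, 0], [1, -2, 0], [-4, -3, 0]]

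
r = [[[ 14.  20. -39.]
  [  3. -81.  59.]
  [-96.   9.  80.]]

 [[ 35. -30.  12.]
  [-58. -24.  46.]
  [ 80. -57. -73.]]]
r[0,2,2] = 80.0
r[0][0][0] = 14.0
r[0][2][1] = 9.0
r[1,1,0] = -58.0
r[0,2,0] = -96.0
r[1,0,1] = -30.0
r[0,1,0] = 3.0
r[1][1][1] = -24.0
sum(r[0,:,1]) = -52.0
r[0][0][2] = -39.0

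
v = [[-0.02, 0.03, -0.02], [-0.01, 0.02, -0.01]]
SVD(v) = [[-0.86, -0.51], [-0.51, 0.86]] @ diag([0.04786722491487606, 0.0029544507016816615]) @ [[0.47, -0.75, 0.47], [0.53, 0.66, 0.53]]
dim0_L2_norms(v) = [0.02, 0.04, 0.02]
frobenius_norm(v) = 0.05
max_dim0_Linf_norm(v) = 0.03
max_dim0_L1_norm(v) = 0.05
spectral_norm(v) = 0.05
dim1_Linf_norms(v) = [0.03, 0.02]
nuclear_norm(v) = 0.05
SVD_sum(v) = [[-0.02, 0.03, -0.02], [-0.01, 0.02, -0.01]] + [[-0.00, -0.00, -0.0],[0.00, 0.0, 0.0]]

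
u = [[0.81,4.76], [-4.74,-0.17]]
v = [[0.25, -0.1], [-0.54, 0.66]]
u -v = [[0.56, 4.86], [-4.2, -0.83]]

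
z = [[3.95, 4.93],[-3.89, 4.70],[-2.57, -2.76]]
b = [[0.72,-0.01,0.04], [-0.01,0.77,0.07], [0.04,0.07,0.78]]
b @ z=[[2.78, 3.39], [-3.21, 3.38], [-2.12, -1.63]]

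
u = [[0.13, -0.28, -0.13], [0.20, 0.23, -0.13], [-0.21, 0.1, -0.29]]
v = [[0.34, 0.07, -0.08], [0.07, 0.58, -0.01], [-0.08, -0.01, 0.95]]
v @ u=[[0.08, -0.09, -0.03], [0.13, 0.11, -0.08], [-0.21, 0.12, -0.26]]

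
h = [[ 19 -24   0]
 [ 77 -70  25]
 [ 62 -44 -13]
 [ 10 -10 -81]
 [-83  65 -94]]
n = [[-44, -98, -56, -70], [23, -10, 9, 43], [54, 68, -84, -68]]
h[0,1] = -24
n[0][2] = -56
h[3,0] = 10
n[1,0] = 23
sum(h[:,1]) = -83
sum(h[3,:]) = -81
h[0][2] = 0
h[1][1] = -70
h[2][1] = -44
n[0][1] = -98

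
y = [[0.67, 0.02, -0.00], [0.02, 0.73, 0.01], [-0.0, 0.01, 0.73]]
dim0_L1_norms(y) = [0.69, 0.76, 0.74]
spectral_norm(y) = 0.74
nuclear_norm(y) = 2.13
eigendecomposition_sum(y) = [[0.6,-0.19,0.03], [-0.19,0.06,-0.01], [0.03,-0.01,0.0]] + [[0.03, 0.08, -0.12], [0.08, 0.22, -0.32], [-0.12, -0.32, 0.47]] + [[0.03, 0.12, 0.09], [0.12, 0.45, 0.34], [0.09, 0.34, 0.26]]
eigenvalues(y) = [0.66, 0.72, 0.74]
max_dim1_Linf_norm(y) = 0.73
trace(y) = 2.13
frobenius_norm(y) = 1.23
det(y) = 0.36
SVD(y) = [[0.21, 0.21, -0.95],  [0.78, 0.56, 0.3],  [0.59, -0.8, -0.04]] @ diag([0.7431033449638063, 0.7230815253569305, 0.6638151296792636]) @ [[0.21,0.78,0.59],[0.21,0.56,-0.8],[-0.95,0.3,-0.04]]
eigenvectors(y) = [[-0.95, -0.21, 0.21],[0.30, -0.56, 0.78],[-0.04, 0.8, 0.59]]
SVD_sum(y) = [[0.03, 0.12, 0.09], [0.12, 0.45, 0.34], [0.09, 0.34, 0.26]] + [[0.03, 0.08, -0.12], [0.08, 0.22, -0.32], [-0.12, -0.32, 0.47]] + [[0.6, -0.19, 0.03], [-0.19, 0.06, -0.01], [0.03, -0.01, 0.00]]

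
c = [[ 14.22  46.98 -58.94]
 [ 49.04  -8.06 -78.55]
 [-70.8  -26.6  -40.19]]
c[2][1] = -26.6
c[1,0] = 49.04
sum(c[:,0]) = -7.539999999999999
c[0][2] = -58.94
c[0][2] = -58.94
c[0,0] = 14.22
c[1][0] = 49.04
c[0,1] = 46.98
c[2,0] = -70.8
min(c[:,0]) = -70.8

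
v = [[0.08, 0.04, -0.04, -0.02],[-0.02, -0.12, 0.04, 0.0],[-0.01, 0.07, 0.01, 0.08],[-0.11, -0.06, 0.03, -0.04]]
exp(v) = [[1.08, 0.04, -0.04, -0.02], [-0.02, 0.89, 0.04, 0.00], [-0.02, 0.06, 1.01, 0.08], [-0.11, -0.06, 0.03, 0.96]]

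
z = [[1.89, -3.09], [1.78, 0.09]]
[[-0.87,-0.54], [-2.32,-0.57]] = z @ [[-1.28,-0.32], [-0.5,-0.02]]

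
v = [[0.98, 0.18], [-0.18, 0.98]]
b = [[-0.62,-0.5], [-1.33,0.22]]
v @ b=[[-0.85, -0.45], [-1.19, 0.31]]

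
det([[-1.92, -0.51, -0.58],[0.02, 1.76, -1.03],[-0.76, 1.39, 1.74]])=-9.802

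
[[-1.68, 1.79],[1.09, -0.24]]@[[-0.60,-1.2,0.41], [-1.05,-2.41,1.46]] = [[-0.87, -2.30, 1.92], [-0.40, -0.73, 0.10]]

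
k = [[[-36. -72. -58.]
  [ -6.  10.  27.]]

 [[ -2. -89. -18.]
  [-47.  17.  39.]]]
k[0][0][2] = -58.0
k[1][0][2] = -18.0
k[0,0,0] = -36.0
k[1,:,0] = [-2.0, -47.0]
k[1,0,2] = -18.0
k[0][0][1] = -72.0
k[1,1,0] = -47.0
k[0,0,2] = -58.0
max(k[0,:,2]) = 27.0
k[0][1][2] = 27.0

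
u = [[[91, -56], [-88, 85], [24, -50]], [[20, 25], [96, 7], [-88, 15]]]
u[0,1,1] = 85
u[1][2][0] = -88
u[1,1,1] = 7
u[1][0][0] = 20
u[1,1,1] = 7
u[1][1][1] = 7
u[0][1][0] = -88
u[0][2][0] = 24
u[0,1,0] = -88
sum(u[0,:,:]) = 6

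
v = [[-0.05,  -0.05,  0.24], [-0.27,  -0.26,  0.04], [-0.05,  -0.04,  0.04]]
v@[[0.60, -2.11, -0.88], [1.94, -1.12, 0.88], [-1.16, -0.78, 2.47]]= [[-0.41, -0.03, 0.59], [-0.71, 0.83, 0.11], [-0.15, 0.12, 0.11]]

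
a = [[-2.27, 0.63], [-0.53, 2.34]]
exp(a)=[[-0.05, 1.35], [-1.13, 9.80]]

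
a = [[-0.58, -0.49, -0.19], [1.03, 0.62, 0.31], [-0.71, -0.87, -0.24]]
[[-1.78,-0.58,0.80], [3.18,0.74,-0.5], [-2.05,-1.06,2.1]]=a @ [[1.87, 0.33, 0.34], [-0.64, 1.32, -4.33], [5.33, -1.34, 5.93]]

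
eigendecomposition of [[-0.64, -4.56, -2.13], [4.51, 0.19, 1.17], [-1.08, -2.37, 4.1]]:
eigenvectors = [[-0.69+0.00j, -0.69-0.00j, -0.32+0.00j], [0.12+0.67j, 0.12-0.67j, -0.07+0.00j], [(-0.22+0.12j), -0.22-0.12j, (0.95+0j)]]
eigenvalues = [(-0.5+4.84j), (-0.5-4.84j), (4.65+0j)]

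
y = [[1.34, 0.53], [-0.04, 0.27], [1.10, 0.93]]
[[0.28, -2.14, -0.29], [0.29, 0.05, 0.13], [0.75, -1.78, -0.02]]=y@[[-0.20, -1.57, -0.39], [1.04, -0.06, 0.44]]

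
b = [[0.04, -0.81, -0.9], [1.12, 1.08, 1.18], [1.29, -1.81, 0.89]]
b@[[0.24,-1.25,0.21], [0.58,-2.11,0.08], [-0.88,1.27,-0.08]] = [[0.33,  0.52,  0.02], [-0.14,  -2.18,  0.23], [-1.52,  3.34,  0.05]]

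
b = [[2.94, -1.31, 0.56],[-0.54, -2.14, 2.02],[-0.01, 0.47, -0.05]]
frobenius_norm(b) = 4.46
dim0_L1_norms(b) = [3.49, 3.92, 2.63]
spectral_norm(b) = 3.53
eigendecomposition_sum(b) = [[2.99, -0.75, 0.05], [-0.33, 0.08, -0.01], [-0.06, 0.01, -0.0]] + [[-0.05, -0.57, 0.46], [-0.22, -2.26, 1.81], [0.04, 0.41, -0.33]] + [[0.0,0.01,0.05], [0.01,0.04,0.22], [0.01,0.05,0.28]]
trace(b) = 0.75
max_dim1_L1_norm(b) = 4.81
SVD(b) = [[-0.81, 0.58, 0.04], [-0.58, -0.81, 0.11], [0.10, 0.07, 0.99]] @ diag([3.525253207565629, 2.710853589650449, 0.2688171088817143]) @ [[-0.59, 0.66, -0.46], [0.79, 0.37, -0.48], [0.15, 0.65, 0.74]]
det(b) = -2.57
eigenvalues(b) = [3.07, -2.64, 0.32]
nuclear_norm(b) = 6.50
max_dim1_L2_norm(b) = 3.27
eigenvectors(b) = [[0.99, -0.24, 0.14], [-0.11, -0.95, 0.61], [-0.02, 0.17, 0.78]]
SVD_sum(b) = [[1.68, -1.90, 1.32], [1.2, -1.35, 0.94], [-0.20, 0.23, -0.16]] + [[1.26, 0.58, -0.77], [-1.74, -0.81, 1.06], [0.15, 0.07, -0.09]] + [[0.0, 0.01, 0.01],[0.00, 0.02, 0.02],[0.04, 0.17, 0.2]]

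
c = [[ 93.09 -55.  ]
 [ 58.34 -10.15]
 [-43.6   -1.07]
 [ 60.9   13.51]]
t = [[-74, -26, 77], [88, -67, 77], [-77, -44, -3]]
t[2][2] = -3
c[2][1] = -1.07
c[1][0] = 58.34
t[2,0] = -77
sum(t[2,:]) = -124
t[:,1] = [-26, -67, -44]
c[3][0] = 60.9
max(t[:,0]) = 88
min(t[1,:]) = -67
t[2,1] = -44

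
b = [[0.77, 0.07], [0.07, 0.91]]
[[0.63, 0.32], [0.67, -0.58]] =b @ [[0.75, 0.47], [0.68, -0.67]]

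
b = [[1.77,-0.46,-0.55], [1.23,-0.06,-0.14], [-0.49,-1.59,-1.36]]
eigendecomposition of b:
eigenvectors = [[-0.74, -0.06, 0.17],  [-0.54, 0.66, -0.05],  [0.40, -0.75, 0.98]]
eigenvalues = [1.73, -0.02, -1.36]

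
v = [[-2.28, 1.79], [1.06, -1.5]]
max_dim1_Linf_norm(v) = 2.28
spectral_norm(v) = 3.40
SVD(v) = [[-0.85, 0.53], [0.53, 0.85]] @ diag([3.4023268956141584, 0.447517257075662]) @ [[0.73, -0.68], [-0.68, -0.73]]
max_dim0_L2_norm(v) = 2.51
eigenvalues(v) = [-3.32, -0.46]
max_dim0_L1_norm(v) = 3.34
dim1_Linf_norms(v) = [2.28, 1.5]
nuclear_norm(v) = 3.85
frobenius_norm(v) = 3.43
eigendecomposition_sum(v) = [[-2.11, 2.08], [1.23, -1.21]] + [[-0.17, -0.29], [-0.17, -0.29]]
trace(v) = -3.78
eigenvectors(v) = [[-0.86,-0.7],[0.50,-0.71]]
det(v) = 1.52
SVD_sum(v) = [[-2.12, 1.96],  [1.32, -1.22]] + [[-0.16, -0.17], [-0.26, -0.28]]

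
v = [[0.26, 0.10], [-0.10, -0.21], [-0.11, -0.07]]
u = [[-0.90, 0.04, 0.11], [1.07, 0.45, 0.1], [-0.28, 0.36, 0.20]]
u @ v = [[-0.25, -0.11], [0.22, 0.01], [-0.13, -0.12]]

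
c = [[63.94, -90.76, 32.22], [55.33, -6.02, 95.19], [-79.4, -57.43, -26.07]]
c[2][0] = -79.4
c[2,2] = -26.07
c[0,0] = 63.94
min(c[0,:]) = -90.76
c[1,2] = 95.19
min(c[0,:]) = -90.76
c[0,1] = -90.76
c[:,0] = [63.94, 55.33, -79.4]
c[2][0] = -79.4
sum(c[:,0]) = 39.86999999999999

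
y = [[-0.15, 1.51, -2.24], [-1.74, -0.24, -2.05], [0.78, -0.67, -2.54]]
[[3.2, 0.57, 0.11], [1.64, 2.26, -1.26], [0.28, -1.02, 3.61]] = y@[[-0.44, -1.28, 1.66], [1.23, 0.19, -0.8], [-0.57, -0.04, -0.70]]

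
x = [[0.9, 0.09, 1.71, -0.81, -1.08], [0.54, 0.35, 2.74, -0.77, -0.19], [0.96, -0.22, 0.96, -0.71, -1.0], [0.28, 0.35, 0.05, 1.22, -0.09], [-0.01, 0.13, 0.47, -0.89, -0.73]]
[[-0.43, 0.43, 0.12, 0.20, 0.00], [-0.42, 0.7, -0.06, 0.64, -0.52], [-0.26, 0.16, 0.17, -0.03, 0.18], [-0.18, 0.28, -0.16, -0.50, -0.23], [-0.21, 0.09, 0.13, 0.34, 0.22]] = x @ [[0.10, 0.06, 0.05, -0.26, -0.07], [-0.1, 0.37, -0.08, 0.2, -0.19], [-0.17, 0.22, -0.06, 0.16, -0.21], [-0.11, 0.1, -0.12, -0.40, -0.13], [0.29, -0.04, -0.08, 0.17, -0.31]]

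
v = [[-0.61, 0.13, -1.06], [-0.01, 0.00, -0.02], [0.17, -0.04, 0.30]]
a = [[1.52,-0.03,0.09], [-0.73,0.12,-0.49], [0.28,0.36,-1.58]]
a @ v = [[-0.91,0.19,-1.58], [0.36,-0.08,0.62], [-0.44,0.1,-0.78]]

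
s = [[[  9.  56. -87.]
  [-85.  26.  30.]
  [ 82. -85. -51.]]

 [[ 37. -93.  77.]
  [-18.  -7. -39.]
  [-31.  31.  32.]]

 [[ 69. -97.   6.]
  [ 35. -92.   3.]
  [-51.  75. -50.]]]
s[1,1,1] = -7.0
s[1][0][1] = -93.0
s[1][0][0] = 37.0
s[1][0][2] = 77.0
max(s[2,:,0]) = 69.0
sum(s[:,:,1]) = -186.0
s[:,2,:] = [[82.0, -85.0, -51.0], [-31.0, 31.0, 32.0], [-51.0, 75.0, -50.0]]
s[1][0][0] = 37.0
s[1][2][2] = 32.0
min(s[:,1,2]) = -39.0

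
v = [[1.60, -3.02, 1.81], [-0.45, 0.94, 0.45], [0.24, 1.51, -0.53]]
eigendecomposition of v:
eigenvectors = [[-0.95, 0.61, -0.69], [0.31, 0.5, -0.27], [0.08, 0.61, 0.68]]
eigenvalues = [2.43, 0.94, -1.37]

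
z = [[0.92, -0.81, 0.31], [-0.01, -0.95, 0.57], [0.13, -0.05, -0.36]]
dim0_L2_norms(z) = [0.93, 1.25, 0.74]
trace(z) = -0.39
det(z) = 0.32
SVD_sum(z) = [[0.54, -0.95, 0.47], [0.44, -0.78, 0.39], [-0.02, 0.04, -0.02]] + [[0.36, 0.1, -0.21], [-0.43, -0.12, 0.25], [0.23, 0.06, -0.13]] + [[0.02, 0.04, 0.05],[-0.03, -0.05, -0.07],[-0.08, -0.15, -0.21]]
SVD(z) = [[-0.77,0.6,-0.22], [-0.64,-0.71,0.31], [0.03,0.38,0.92]] @ diag([1.5395023535316468, 0.7217726267864631, 0.2899599604984954]) @ [[-0.45, 0.8, -0.4], [0.84, 0.23, -0.49], [-0.3, -0.56, -0.78]]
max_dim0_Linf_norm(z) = 0.95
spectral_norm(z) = 1.54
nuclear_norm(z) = 2.55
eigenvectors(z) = [[-0.99, -0.25, 0.40], [-0.02, -0.67, 0.92], [-0.10, -0.7, -0.01]]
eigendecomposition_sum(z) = [[0.94, -0.4, 0.05], [0.02, -0.01, 0.00], [0.09, -0.04, 0.00]] + [[0.01, -0.01, -0.13], [0.03, -0.02, -0.34], [0.04, -0.02, -0.36]] + [[-0.03, -0.40, 0.39], [-0.07, -0.92, 0.91], [0.0, 0.01, -0.01]]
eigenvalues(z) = [0.93, -0.36, -0.96]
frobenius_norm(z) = 1.72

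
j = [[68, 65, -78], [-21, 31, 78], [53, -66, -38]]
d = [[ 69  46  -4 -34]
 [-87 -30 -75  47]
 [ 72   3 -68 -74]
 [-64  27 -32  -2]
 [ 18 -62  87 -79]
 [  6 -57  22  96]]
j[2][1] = -66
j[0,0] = 68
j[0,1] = 65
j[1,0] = -21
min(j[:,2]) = -78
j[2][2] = -38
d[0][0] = 69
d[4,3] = -79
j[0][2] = -78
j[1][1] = 31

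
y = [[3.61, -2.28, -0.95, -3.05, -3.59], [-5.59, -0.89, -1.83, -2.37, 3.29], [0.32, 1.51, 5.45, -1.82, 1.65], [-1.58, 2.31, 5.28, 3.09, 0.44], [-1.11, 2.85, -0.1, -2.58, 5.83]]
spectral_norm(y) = 10.29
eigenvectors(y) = [[-0.07-0.17j,(-0.07+0.17j),-0.72+0.00j,(0.49-0.18j),(0.49+0.18j)],  [(0.83+0j),(0.83-0j),(0.42+0j),(-0.02+0.14j),-0.02-0.14j],  [-0.14-0.01j,(-0.14+0.01j),0.03+0.00j,-0.12-0.45j,-0.12+0.45j],  [-0.24-0.09j,-0.24+0.09j,0.45+0.00j,-0.60+0.00j,-0.60-0.00j],  [-0.43-0.12j,(-0.43+0.12j),(0.31+0j),(0.15-0.32j),0.15+0.32j]]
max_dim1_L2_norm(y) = 7.2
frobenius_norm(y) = 15.06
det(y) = 704.61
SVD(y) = [[-0.53, -0.08, 0.55, 0.33, 0.55], [0.43, -0.58, -0.17, 0.66, 0.11], [0.32, 0.43, 0.59, 0.4, -0.46], [0.34, 0.64, -0.29, 0.16, 0.6], [0.56, -0.25, 0.49, -0.52, 0.33]] @ diag([10.288686925513892, 8.588556635837513, 5.753095323795185, 3.725479803840454, 0.3720358696063685]) @ [[-0.52, 0.36, 0.31, -0.04, 0.71], [0.28, 0.24, 0.8, 0.40, -0.25], [0.53, 0.09, 0.24, -0.78, 0.2], [-0.55, -0.5, 0.42, -0.39, -0.36], [-0.26, 0.75, -0.16, -0.28, -0.52]]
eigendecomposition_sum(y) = [[-0.15+0.43j,(0.03+0.24j),0.16-0.16j,-0.19+0.39j,(-0.14+0.1j)], [-1.50-1.40j,(-1.07-0.29j),0.39+0.98j,-1.30-1.51j,(-0.18-0.74j)], [(0.25+0.26j),0.18+0.06j,-0.06-0.17j,(0.21+0.28j),(0.02+0.13j)], [0.27+0.57j,0.27+0.20j,-0.00-0.32j,(0.2+0.58j),-0.03+0.23j], [(0.57+0.93j),0.51+0.31j,-0.06-0.56j,(0.45+0.96j),(-0.02+0.41j)]] + [[-0.15-0.43j, 0.03-0.24j, (0.16+0.16j), (-0.19-0.39j), (-0.14-0.1j)], [(-1.5+1.4j), (-1.07+0.29j), 0.39-0.98j, (-1.3+1.51j), -0.18+0.74j], [(0.25-0.26j), (0.18-0.06j), -0.06+0.17j, (0.21-0.28j), 0.02-0.13j], [0.27-0.57j, (0.27-0.2j), (-0+0.32j), 0.20-0.58j, -0.03-0.23j], [0.57-0.93j, (0.51-0.31j), (-0.06+0.56j), (0.45-0.96j), -0.02-0.41j]] + [[(4.55-0j), -2.66-0.00j, (2.73+0j), (1.31-0j), (-7.59-0j)], [(-2.65+0j), (1.55+0j), (-1.59-0j), (-0.76+0j), 4.43+0.00j], [(-0.21+0j), (0.12+0j), -0.13-0.00j, (-0.06+0j), 0.36+0.00j], [-2.85+0.00j, (1.66+0j), (-1.71-0j), (-0.82+0j), (4.75+0j)], [(-1.99+0j), 1.16+0.00j, (-1.19-0j), -0.57+0.00j, 3.32+0.00j]] + [[-0.32+0.05j,  0.15+0.55j,  (-2+3.33j),  (-1.99-1.04j),  (2.13+0.51j)], [0.03-0.08j,  -0.15-0.04j,  -0.51-0.89j,  0.50-0.32j,  (-0.39+0.42j)], [(0.02+0.29j),  (0.51-0.1j),  2.85+2.06j,  -1.09+1.71j,  0.62-1.88j], [0.36+0.07j,  0.05-0.66j,  3.49-2.84j,  1.75+1.92j,  -2.12-1.40j], [(-0.13+0.17j),  0.33+0.19j,  0.60+2.56j,  -1.45+0.44j,  1.27-0.76j]] + [[-0.32-0.05j, 0.15-0.55j, -2.00-3.33j, (-1.99+1.04j), (2.13-0.51j)], [0.03+0.08j, -0.15+0.04j, (-0.51+0.89j), 0.50+0.32j, (-0.39-0.42j)], [(0.02-0.29j), (0.51+0.1j), (2.85-2.06j), (-1.09-1.71j), (0.62+1.88j)], [(0.36-0.07j), (0.05+0.66j), 3.49+2.84j, (1.75-1.92j), (-2.12+1.4j)], [-0.13-0.17j, (0.33-0.19j), 0.60-2.56j, -1.45-0.44j, 1.27+0.76j]]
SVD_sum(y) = [[2.83, -1.94, -1.67, 0.22, -3.83],[-2.34, 1.60, 1.38, -0.18, 3.16],[-1.73, 1.18, 1.02, -0.13, 2.33],[-1.82, 1.24, 1.07, -0.14, 2.46],[-3.04, 2.08, 1.79, -0.24, 4.11]] + [[-0.18, -0.16, -0.53, -0.27, 0.16], [-1.38, -1.22, -4.0, -2.01, 1.23], [1.02, 0.9, 2.95, 1.48, -0.90], [1.52, 1.35, 4.4, 2.21, -1.35], [-0.6, -0.53, -1.73, -0.87, 0.53]] + [[1.68, 0.27, 0.77, -2.47, 0.63],  [-0.53, -0.09, -0.24, 0.78, -0.2],  [1.8, 0.29, 0.82, -2.64, 0.67],  [-0.89, -0.15, -0.41, 1.31, -0.33],  [1.49, 0.24, 0.68, -2.19, 0.55]] + [[-0.67, -0.61, 0.52, -0.47, -0.44], [-1.33, -1.21, 1.04, -0.94, -0.88], [-0.81, -0.74, 0.63, -0.57, -0.54], [-0.33, -0.30, 0.26, -0.23, -0.22], [1.06, 0.97, -0.83, 0.75, 0.7]] + [[-0.05, 0.15, -0.03, -0.06, -0.11], [-0.01, 0.03, -0.01, -0.01, -0.02], [0.04, -0.13, 0.03, 0.05, 0.09], [-0.06, 0.17, -0.04, -0.06, -0.12], [-0.03, 0.09, -0.02, -0.03, -0.06]]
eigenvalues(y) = [(-1.1+0.94j), (-1.1-0.94j), (8.46+0j), (5.41+3.23j), (5.41-3.23j)]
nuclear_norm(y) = 28.73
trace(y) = 17.09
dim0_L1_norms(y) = [12.21, 9.84, 13.61, 12.91, 14.8]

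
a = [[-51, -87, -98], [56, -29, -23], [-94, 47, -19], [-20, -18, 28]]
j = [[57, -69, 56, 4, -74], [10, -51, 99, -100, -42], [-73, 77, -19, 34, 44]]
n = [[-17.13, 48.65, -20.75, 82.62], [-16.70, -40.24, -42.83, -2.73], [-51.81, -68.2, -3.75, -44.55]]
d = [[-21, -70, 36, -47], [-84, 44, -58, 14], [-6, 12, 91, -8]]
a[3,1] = -18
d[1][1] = 44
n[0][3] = 82.62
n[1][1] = -40.24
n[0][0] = -17.13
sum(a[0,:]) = -236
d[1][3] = 14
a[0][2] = -98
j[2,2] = -19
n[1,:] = [-16.7, -40.24, -42.83, -2.73]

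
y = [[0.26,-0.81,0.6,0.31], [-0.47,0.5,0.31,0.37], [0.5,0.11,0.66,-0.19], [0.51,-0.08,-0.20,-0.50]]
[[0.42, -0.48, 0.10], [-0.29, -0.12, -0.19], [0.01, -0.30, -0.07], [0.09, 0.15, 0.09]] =y @ [[-0.07, -0.35, -0.13],[-0.55, 0.03, -0.29],[0.10, -0.34, -0.04],[-0.21, -0.53, -0.26]]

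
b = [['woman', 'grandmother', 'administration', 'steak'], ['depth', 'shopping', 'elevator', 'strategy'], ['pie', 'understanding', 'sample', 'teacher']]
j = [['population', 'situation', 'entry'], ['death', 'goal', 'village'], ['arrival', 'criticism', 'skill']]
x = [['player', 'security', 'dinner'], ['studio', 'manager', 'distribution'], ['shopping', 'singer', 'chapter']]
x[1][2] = 'distribution'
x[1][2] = 'distribution'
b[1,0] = 'depth'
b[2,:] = ['pie', 'understanding', 'sample', 'teacher']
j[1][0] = 'death'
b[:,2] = ['administration', 'elevator', 'sample']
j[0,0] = 'population'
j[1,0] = 'death'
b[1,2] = 'elevator'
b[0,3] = 'steak'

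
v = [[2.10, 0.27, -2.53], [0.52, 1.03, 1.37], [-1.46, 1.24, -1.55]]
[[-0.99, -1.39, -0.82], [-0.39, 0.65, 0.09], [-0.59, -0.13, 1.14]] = v @[[-0.20, -0.19, -0.46], [-0.50, 0.18, 0.35], [0.17, 0.41, -0.02]]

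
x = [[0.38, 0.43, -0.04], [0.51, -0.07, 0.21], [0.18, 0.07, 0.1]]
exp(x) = [[1.6, 0.52, 0.0],[0.65, 1.06, 0.21],[0.26, 0.12, 1.11]]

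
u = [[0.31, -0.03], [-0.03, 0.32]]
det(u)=0.098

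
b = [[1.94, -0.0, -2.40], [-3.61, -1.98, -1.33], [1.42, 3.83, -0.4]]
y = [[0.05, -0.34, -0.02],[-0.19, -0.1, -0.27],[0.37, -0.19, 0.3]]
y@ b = [[1.30, 0.6, 0.34], [-0.39, -0.84, 0.7], [1.83, 1.53, -0.76]]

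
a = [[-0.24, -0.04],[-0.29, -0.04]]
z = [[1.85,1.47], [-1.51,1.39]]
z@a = [[-0.87,  -0.13], [-0.04,  0.00]]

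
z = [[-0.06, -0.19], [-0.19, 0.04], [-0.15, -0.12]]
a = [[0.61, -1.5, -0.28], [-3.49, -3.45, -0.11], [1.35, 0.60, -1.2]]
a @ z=[[0.29, -0.14], [0.88, 0.54], [-0.02, -0.09]]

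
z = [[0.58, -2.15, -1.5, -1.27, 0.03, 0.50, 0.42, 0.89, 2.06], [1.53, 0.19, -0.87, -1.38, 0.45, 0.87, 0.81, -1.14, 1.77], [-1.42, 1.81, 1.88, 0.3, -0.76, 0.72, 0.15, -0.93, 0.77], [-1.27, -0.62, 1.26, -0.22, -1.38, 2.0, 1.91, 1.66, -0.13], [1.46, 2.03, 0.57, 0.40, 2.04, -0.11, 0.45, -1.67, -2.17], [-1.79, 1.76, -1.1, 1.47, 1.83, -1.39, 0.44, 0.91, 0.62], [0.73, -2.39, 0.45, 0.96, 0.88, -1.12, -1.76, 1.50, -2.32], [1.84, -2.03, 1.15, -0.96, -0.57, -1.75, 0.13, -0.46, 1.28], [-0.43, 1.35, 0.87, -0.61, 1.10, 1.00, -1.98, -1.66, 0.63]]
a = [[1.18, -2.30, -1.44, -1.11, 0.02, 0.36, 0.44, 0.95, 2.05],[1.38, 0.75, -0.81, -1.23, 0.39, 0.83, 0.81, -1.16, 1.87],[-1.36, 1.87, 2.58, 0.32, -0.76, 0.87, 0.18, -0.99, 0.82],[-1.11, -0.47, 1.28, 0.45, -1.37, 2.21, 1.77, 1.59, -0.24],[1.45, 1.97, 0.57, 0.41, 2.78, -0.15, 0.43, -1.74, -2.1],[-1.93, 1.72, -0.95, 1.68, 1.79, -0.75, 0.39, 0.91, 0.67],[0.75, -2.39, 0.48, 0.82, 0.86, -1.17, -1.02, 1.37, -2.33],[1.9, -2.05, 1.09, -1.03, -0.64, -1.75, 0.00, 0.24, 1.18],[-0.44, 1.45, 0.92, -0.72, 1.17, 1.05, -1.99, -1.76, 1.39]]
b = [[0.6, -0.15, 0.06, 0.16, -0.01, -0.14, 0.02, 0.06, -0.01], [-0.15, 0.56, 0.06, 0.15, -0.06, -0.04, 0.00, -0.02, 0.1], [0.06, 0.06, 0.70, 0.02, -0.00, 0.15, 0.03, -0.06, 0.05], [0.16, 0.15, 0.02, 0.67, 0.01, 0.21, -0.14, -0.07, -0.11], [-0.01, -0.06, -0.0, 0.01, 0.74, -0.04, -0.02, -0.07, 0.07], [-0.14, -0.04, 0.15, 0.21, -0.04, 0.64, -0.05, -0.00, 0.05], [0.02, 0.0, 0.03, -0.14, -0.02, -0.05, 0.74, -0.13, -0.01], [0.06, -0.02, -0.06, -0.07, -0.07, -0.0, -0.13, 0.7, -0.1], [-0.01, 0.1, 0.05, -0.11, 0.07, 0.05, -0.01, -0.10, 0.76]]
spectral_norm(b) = 1.00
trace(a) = 7.60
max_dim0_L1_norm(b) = 1.54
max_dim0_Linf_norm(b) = 0.76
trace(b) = 6.11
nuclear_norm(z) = 29.26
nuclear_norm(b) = 6.11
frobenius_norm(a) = 11.94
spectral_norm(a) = 6.79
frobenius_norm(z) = 11.63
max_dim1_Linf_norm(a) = 2.78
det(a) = 477.95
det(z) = 531.79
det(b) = 0.01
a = z + b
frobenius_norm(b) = 2.17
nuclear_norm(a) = 29.83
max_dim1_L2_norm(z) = 4.49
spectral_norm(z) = 6.37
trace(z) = 1.49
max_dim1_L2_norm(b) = 0.79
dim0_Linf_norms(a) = [1.93, 2.39, 2.58, 1.68, 2.78, 2.21, 1.99, 1.76, 2.33]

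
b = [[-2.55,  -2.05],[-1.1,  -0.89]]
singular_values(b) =[3.56, 0.0]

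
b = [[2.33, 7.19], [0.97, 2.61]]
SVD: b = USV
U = [[-0.94, -0.35], [-0.35, 0.94]]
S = [8.05, 0.11]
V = [[-0.31, -0.95], [0.95, -0.31]]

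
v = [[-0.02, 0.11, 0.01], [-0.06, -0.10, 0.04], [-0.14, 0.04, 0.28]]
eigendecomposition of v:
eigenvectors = [[-0.07+0.00j, (0.79+0j), 0.79-0.00j], [(-0.1+0j), -0.30+0.38j, (-0.3-0.38j)], [-0.99+0.00j, 0.36+0.01j, 0.36-0.01j]]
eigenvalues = [(0.27+0j), (-0.06+0.05j), (-0.06-0.05j)]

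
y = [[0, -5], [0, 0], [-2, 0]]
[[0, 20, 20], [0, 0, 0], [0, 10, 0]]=y@[[0, -5, 0], [0, -4, -4]]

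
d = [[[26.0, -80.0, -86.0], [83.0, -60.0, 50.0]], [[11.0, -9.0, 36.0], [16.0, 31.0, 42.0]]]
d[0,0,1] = -80.0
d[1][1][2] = 42.0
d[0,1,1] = -60.0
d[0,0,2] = -86.0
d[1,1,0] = 16.0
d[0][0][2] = -86.0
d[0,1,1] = -60.0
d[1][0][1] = -9.0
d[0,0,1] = -80.0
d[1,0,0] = 11.0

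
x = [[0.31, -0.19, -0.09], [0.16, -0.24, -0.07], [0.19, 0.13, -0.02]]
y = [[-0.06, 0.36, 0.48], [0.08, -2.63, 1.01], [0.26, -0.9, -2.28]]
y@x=[[0.13, -0.01, -0.03], [-0.20, 0.75, 0.16], [-0.5, -0.13, 0.09]]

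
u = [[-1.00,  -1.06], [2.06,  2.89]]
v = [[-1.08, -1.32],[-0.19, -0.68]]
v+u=[[-2.08, -2.38], [1.87, 2.21]]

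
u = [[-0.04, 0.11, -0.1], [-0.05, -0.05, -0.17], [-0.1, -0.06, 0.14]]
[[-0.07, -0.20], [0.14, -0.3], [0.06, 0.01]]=u@[[-0.47, 1.73], [-1.09, -0.05], [-0.35, 1.28]]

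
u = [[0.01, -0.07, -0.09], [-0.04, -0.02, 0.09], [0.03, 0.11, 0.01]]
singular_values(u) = [0.15, 0.12, 0.0]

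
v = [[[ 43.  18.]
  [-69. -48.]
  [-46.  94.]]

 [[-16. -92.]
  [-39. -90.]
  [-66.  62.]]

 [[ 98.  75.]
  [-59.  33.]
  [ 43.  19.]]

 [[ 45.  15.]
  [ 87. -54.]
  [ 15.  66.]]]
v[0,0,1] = 18.0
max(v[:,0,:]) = 98.0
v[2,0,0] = 98.0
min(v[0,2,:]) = -46.0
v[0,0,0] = 43.0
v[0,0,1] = 18.0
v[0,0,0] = 43.0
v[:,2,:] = [[-46.0, 94.0], [-66.0, 62.0], [43.0, 19.0], [15.0, 66.0]]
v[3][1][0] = 87.0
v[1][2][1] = 62.0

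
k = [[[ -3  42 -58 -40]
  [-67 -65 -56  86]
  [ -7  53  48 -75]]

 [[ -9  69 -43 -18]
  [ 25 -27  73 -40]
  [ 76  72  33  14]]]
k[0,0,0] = -3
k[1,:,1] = [69, -27, 72]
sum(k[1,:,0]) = 92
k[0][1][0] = -67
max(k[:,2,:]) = 76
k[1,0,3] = -18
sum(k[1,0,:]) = -1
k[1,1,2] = 73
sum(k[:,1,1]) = -92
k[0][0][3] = -40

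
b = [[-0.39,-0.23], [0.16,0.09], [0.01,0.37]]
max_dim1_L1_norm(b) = 0.62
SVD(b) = [[-0.8, 0.47], [0.32, -0.20], [0.51, 0.86]] @ diag([0.5441667558538459, 0.28210377846370793]) @ [[0.67,  0.74], [-0.74,  0.67]]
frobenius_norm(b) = 0.61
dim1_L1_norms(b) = [0.62, 0.25, 0.38]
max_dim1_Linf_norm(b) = 0.39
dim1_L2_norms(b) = [0.45, 0.18, 0.37]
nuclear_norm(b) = 0.83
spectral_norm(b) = 0.54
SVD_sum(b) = [[-0.29, -0.32], [0.12, 0.13], [0.19, 0.21]] + [[-0.10, 0.09], [0.04, -0.04], [-0.18, 0.16]]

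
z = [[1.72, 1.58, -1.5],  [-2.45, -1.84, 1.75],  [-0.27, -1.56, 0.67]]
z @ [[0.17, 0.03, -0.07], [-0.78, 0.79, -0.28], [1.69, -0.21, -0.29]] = [[-3.48, 1.61, -0.13], [3.98, -1.89, 0.18], [2.30, -1.38, 0.26]]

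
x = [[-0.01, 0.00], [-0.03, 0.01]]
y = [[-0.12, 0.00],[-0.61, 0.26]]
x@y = [[0.00, 0.00], [-0.0, 0.0]]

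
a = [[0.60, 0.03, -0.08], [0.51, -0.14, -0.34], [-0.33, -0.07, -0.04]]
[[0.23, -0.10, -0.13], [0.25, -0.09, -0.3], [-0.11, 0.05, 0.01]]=a @ [[0.37, -0.17, -0.11],[-0.17, 0.09, -0.04],[-0.11, -0.04, 0.73]]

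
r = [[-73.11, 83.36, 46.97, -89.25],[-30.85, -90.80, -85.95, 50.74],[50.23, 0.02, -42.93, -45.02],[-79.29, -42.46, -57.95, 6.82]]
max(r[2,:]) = 50.23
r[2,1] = 0.02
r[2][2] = -42.93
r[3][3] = 6.82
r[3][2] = -57.95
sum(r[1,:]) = -156.86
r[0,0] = -73.11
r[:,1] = [83.36, -90.8, 0.02, -42.46]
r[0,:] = [-73.11, 83.36, 46.97, -89.25]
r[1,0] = -30.85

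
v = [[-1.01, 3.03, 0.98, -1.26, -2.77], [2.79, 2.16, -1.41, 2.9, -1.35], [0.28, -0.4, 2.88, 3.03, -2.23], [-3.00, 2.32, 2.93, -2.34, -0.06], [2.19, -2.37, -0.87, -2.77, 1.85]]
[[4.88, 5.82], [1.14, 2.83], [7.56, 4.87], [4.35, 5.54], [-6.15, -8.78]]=v@[[-0.3,  -0.8], [0.37,  1.34], [1.31,  0.68], [0.56,  0.85], [-1.04,  -0.49]]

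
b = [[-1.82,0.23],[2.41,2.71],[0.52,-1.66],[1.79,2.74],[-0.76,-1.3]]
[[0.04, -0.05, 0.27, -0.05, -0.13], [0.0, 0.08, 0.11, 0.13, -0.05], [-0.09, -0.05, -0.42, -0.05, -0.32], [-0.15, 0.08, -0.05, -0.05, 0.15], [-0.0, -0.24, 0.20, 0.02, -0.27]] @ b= [[-0.04, -0.54], [0.52, 0.46], [-0.02, 0.82], [0.24, -0.07], [-0.23, -0.58]]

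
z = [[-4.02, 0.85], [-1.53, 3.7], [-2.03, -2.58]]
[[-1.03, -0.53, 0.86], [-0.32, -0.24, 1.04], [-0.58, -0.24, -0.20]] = z@[[0.26, 0.13, -0.17], [0.02, -0.01, 0.21]]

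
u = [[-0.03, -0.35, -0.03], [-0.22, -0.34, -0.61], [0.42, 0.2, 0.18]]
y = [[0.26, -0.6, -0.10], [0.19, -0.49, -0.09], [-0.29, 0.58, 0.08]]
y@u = [[0.08, 0.09, 0.34],[0.06, 0.08, 0.28],[-0.09, -0.08, -0.33]]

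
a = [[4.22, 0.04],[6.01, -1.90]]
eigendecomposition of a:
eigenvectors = [[0.72,-0.01], [0.7,1.0]]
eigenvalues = [4.26, -1.94]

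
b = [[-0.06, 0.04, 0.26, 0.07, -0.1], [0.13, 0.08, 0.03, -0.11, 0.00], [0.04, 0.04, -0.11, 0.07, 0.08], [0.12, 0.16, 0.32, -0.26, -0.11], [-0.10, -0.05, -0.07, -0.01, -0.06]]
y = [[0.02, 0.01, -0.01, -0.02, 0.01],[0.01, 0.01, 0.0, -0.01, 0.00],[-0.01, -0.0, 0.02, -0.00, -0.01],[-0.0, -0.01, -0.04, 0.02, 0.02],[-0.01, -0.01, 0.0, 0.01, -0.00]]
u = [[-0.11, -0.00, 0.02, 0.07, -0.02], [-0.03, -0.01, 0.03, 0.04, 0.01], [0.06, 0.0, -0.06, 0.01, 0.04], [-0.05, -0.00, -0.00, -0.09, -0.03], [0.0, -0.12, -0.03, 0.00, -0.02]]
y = u @ b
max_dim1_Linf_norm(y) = 0.04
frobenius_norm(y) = 0.07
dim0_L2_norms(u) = [0.14, 0.12, 0.08, 0.12, 0.06]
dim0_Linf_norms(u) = [0.11, 0.12, 0.06, 0.09, 0.04]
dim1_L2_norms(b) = [0.3, 0.19, 0.16, 0.47, 0.15]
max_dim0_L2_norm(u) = 0.14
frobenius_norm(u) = 0.24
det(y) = 0.00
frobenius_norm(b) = 0.63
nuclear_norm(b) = 1.05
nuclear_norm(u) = 0.47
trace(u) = -0.29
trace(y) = 0.07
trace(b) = -0.41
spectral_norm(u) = 0.16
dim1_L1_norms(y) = [0.07, 0.03, 0.04, 0.09, 0.03]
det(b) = 0.00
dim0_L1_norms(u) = [0.25, 0.13, 0.14, 0.21, 0.12]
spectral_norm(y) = 0.05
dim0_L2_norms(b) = [0.22, 0.19, 0.43, 0.3, 0.18]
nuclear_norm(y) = 0.10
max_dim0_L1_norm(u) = 0.25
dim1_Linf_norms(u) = [0.11, 0.04, 0.06, 0.09, 0.12]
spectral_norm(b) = 0.54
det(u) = -0.00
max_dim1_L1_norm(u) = 0.22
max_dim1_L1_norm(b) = 0.97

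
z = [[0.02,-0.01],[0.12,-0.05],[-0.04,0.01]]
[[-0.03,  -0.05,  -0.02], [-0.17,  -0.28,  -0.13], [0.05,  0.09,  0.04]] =z @ [[-1.09, -1.86, -0.85], [0.71, 1.21, 0.55]]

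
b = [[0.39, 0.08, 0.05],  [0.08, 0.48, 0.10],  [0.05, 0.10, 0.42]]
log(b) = [[-0.97, 0.18, 0.1], [0.18, -0.77, 0.22], [0.10, 0.22, -0.9]]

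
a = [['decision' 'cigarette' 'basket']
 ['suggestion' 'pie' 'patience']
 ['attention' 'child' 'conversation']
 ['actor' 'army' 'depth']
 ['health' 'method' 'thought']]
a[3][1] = 'army'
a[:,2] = ['basket', 'patience', 'conversation', 'depth', 'thought']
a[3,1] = 'army'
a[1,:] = ['suggestion', 'pie', 'patience']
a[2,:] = ['attention', 'child', 'conversation']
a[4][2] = 'thought'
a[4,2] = 'thought'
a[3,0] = 'actor'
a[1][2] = 'patience'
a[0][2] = 'basket'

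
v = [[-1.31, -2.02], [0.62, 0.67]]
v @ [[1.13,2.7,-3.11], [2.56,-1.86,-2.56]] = [[-6.65,  0.22,  9.25], [2.42,  0.43,  -3.64]]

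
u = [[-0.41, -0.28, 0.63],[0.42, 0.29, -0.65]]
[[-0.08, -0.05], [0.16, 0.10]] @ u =[[0.01, 0.01, -0.02], [-0.02, -0.02, 0.04]]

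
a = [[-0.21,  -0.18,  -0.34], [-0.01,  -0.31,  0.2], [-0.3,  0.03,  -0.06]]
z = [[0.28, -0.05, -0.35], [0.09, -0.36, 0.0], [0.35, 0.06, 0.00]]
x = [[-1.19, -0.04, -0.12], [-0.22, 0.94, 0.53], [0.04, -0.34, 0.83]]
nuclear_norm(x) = 3.18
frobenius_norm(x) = 1.86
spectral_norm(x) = 1.23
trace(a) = -0.58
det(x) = -1.16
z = a @ x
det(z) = -0.05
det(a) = 0.04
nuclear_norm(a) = 1.08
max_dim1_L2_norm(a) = 0.44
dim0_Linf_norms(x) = [1.19, 0.94, 0.83]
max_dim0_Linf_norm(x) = 1.19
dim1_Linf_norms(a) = [0.34, 0.31, 0.3]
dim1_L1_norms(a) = [0.73, 0.52, 0.39]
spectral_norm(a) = 0.49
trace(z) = -0.08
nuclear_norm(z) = 1.13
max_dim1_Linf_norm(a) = 0.34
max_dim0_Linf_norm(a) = 0.34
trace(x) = 0.58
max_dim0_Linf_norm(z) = 0.36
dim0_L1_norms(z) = [0.72, 0.47, 0.35]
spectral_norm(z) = 0.53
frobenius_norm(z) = 0.68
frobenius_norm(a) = 0.65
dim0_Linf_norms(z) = [0.35, 0.36, 0.35]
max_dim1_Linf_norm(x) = 1.19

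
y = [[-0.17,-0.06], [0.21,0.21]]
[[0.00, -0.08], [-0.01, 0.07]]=y @ [[0.02, 0.52], [-0.08, -0.19]]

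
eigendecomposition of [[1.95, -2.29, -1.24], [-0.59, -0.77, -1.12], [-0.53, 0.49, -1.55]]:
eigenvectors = [[0.98+0.00j, (-0.58+0.02j), (-0.58-0.02j)], [(-0.13+0j), (-0.78+0j), (-0.78-0j)], [-0.15+0.00j, (-0.13+0.19j), (-0.13-0.19j)]]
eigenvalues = [(2.44+0j), (-1.4+0.28j), (-1.4-0.28j)]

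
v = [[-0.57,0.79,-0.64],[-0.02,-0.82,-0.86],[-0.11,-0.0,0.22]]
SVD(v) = [[0.53, -0.85, -0.07], [-0.85, -0.52, -0.14], [0.08, 0.13, -0.99]] @ diag([1.2182922393793523, 1.1480959371215376, 0.17070365735115808]) @ [[-0.24,  0.91,  0.33],[0.42,  -0.21,  0.88],[0.88,  0.35,  -0.33]]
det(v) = 0.24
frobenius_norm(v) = 1.68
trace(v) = -1.17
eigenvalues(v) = [(0.36+0j), (-0.77+0.27j), (-0.77-0.27j)]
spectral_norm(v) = 1.22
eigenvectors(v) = [[-0.72+0.00j, 0.92+0.00j, (0.92-0j)],[-0.40+0.00j, -0.15+0.34j, (-0.15-0.34j)],[0.56+0.00j, (0.1+0.03j), 0.10-0.03j]]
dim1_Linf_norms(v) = [0.79, 0.86, 0.22]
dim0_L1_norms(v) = [0.7, 1.61, 1.72]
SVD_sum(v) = [[-0.15, 0.59, 0.21],  [0.25, -0.94, -0.34],  [-0.02, 0.09, 0.03]] + [[-0.41, 0.21, -0.86],  [-0.25, 0.13, -0.52],  [0.06, -0.03, 0.13]] + [[-0.01, -0.0, 0.0], [-0.02, -0.01, 0.01], [-0.15, -0.06, 0.06]]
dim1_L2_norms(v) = [1.17, 1.19, 0.25]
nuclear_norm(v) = 2.54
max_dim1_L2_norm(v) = 1.19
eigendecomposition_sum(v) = [[0.04+0.00j,(0.03+0j),-0.39+0.00j], [0.02+0.00j,0.02+0.00j,(-0.21+0j)], [(-0.03+0j),-0.02+0.00j,0.30+0.00j]] + [[-0.31+0.20j, 0.38+0.97j, (-0.13+0.94j)],[-0.02-0.15j, (-0.42-0.02j), -0.32-0.20j],[-0.04+0.01j, (0.01+0.11j), -0.04+0.09j]] + [[-0.31-0.20j, (0.38-0.97j), (-0.13-0.94j)],[-0.02+0.15j, (-0.42+0.02j), -0.32+0.20j],[(-0.04-0.01j), (0.01-0.11j), (-0.04-0.09j)]]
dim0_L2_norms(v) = [0.58, 1.14, 1.09]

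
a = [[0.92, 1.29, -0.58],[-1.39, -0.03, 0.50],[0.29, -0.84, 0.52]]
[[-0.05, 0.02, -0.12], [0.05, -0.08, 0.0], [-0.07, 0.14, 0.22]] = a @ [[-0.09, 0.14, 0.11], [-0.04, 0.02, -0.03], [-0.15, 0.23, 0.31]]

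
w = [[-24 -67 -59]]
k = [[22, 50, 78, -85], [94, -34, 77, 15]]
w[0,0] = -24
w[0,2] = -59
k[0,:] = [22, 50, 78, -85]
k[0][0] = 22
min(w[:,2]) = -59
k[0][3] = -85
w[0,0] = -24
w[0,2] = -59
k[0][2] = 78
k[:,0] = [22, 94]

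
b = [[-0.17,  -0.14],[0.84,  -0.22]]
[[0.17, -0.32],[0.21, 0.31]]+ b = [[0.00, -0.46], [1.05, 0.09]]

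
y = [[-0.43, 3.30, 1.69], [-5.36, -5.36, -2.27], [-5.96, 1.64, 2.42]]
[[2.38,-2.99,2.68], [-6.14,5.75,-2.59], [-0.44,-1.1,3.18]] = y@[[0.41,-0.18,-0.28],  [0.54,-0.72,0.7],  [0.46,-0.41,0.15]]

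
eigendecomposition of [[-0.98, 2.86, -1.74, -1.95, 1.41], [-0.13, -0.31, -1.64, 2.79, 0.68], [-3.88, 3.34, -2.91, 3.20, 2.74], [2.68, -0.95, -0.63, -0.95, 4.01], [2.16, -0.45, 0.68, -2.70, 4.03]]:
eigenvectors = [[-0.39+0.00j, 0.01-0.15j, 0.01+0.15j, 0.29+0.00j, 0.51+0.00j], [-0.39+0.00j, (-0.43-0.24j), -0.43+0.24j, -0.03+0.00j, (0.67+0j)], [-0.81+0.00j, (-0.7+0j), (-0.7-0j), -0.72+0.00j, (0.43+0j)], [(-0.16+0j), -0.19-0.43j, -0.19+0.43j, -0.30+0.00j, (0.34+0j)], [0.11+0.00j, (0.07-0.18j), 0.07+0.18j, -0.56+0.00j, -0.05+0.00j]]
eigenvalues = [(-2.91+0j), (-0.2+2.97j), (-0.2-2.97j), (2.29+0j), (-0.1+0j)]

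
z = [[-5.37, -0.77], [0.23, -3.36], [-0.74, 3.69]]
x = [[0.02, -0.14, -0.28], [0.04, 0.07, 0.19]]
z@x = [[-0.14, 0.7, 1.36], [-0.13, -0.27, -0.7], [0.13, 0.36, 0.91]]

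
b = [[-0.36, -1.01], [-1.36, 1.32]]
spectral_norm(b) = 1.96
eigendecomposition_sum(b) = [[-0.76,-0.34], [-0.45,-0.20]] + [[0.4, -0.67], [-0.91, 1.52]]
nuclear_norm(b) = 2.91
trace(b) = 0.96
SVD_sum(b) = [[0.35, -0.46], [-1.14, 1.49]] + [[-0.71,-0.55], [-0.22,-0.17]]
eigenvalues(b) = [-0.96, 1.92]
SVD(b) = [[0.30,-0.95],[-0.95,-0.3]] @ diag([1.963429723801205, 0.9416176079990878]) @ [[0.61, -0.79], [0.79, 0.61]]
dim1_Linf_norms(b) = [1.01, 1.36]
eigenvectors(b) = [[-0.86, 0.4],[-0.51, -0.91]]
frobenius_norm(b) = 2.18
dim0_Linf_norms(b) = [1.36, 1.32]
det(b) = -1.85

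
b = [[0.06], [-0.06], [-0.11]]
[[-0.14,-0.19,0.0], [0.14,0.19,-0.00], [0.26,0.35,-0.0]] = b @ [[-2.34, -3.17, 0.01]]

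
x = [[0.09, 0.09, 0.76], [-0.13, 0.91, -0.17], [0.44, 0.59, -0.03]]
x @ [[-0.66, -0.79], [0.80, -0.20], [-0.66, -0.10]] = [[-0.49, -0.17], [0.93, -0.06], [0.2, -0.46]]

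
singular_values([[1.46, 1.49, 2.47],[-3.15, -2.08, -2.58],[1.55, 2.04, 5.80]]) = [8.18, 2.16, 0.19]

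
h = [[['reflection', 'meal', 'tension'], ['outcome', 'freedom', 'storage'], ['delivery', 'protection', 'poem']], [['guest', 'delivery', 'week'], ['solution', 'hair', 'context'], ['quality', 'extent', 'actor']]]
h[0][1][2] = 'storage'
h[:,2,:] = [['delivery', 'protection', 'poem'], ['quality', 'extent', 'actor']]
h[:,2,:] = [['delivery', 'protection', 'poem'], ['quality', 'extent', 'actor']]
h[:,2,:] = [['delivery', 'protection', 'poem'], ['quality', 'extent', 'actor']]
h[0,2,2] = 'poem'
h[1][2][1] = 'extent'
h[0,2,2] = 'poem'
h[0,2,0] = 'delivery'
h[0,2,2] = 'poem'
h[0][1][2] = 'storage'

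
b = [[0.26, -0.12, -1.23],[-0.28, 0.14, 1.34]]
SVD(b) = [[-0.68, 0.74],[0.74, 0.68]] @ diag([1.8677408577546355, 0.006639900148273839]) @ [[-0.20,0.1,0.97], [0.34,0.94,-0.02]]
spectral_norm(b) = 1.87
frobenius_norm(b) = 1.87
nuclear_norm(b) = 1.87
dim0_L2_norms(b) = [0.38, 0.18, 1.82]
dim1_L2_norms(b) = [1.26, 1.38]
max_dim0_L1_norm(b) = 2.57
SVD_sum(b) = [[0.26, -0.12, -1.23], [-0.28, 0.14, 1.34]] + [[0.0, 0.00, -0.00], [0.00, 0.00, -0.00]]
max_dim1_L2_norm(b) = 1.38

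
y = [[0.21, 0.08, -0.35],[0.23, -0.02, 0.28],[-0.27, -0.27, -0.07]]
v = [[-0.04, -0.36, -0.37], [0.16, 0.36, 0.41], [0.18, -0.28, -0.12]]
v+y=[[0.17,-0.28,-0.72],  [0.39,0.34,0.69],  [-0.09,-0.55,-0.19]]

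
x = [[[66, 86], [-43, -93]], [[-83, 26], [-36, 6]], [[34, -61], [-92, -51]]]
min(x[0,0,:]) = 66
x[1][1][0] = -36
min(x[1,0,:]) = -83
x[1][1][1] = 6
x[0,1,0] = -43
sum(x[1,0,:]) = -57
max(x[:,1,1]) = 6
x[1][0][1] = 26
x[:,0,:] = [[66, 86], [-83, 26], [34, -61]]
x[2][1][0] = -92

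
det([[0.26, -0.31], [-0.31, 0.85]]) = 0.125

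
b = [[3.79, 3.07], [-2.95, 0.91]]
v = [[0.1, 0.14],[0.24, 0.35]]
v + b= [[3.89, 3.21], [-2.71, 1.26]]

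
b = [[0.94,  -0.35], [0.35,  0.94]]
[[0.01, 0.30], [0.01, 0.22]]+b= [[0.95, -0.05],[0.36, 1.16]]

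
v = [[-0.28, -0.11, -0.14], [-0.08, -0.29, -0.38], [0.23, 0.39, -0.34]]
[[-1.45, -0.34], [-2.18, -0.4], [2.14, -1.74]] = v @ [[2.5,0.8], [5.15,-2.51], [1.29,2.79]]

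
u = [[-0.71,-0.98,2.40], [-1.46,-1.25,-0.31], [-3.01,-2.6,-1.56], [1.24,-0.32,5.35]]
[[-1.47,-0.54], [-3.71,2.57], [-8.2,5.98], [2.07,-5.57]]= u @ [[0.09, -1.37],[2.73, -0.27],[0.53, -0.74]]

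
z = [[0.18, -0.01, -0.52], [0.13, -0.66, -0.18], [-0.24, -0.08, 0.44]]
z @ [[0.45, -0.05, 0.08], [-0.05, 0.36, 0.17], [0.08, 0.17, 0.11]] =[[0.04, -0.10, -0.04], [0.08, -0.27, -0.12], [-0.07, 0.06, 0.02]]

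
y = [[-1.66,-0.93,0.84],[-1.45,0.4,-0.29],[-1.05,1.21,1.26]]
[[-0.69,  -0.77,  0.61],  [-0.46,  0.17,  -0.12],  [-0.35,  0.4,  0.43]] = y@ [[0.35, 0.07, -0.05], [0.07, 0.56, -0.16], [-0.05, -0.16, 0.45]]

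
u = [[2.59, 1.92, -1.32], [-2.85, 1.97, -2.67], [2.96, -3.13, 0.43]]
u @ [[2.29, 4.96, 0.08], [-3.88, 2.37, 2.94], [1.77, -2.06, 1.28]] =[[-3.85, 20.12, 4.16], [-18.90, -3.97, 2.15], [19.68, 6.38, -8.41]]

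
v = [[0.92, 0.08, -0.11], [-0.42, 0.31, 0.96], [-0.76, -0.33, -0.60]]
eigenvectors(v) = [[0.63,0.12,0.11], [-0.76,-0.93,-0.85], [-0.15,0.36,0.51]]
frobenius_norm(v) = 1.76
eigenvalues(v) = [0.85, -0.0, -0.22]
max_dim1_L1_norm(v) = 1.69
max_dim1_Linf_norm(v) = 0.96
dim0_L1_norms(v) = [2.1, 0.72, 1.67]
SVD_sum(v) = [[0.88, 0.15, 0.10], [-0.25, -0.04, -0.03], [-0.85, -0.15, -0.09]] + [[0.04, -0.07, -0.21], [-0.17, 0.35, 0.99], [0.09, -0.18, -0.51]] + [[0.0, -0.0, 0.0], [0.0, -0.00, 0.00], [0.00, -0.00, 0.0]]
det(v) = 0.00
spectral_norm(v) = 1.28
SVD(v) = [[-0.71,0.18,0.68], [0.20,-0.87,0.44], [0.68,0.45,0.58]] @ diag([1.2763202130079514, 1.2151158547080962, 0.0004165385331082177]) @ [[-0.98, -0.17, -0.11], [0.16, -0.33, -0.93], [0.12, -0.93, 0.35]]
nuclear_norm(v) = 2.49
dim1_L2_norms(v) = [0.93, 1.09, 1.02]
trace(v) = 0.63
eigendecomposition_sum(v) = [[1.03,0.14,0.02], [-1.25,-0.17,-0.02], [-0.25,-0.04,-0.0]] + [[0.00, 0.0, 0.0], [-0.02, -0.01, -0.02], [0.01, 0.0, 0.01]] + [[-0.11, -0.06, -0.13], [0.85, 0.50, 1.00], [-0.51, -0.30, -0.60]]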